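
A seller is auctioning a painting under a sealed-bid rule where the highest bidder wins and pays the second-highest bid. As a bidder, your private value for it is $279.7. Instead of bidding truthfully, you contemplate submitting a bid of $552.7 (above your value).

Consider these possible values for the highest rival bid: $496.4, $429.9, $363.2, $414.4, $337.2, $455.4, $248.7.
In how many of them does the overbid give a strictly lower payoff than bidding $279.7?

The deviation hurts exactly when the highest competing bid lies strictly between $279.7 and $552.7 — overbidding then wins at a price above your value.
$496.4: inside the interval → strictly worse (loss $216.7).
$429.9: inside the interval → strictly worse (loss $150.2).
$363.2: inside the interval → strictly worse (loss $83.5).
$414.4: inside the interval → strictly worse (loss $134.7).
$337.2: inside the interval → strictly worse (loss $57.5).
$455.4: inside the interval → strictly worse (loss $175.7).
$248.7: below both → same outcome either way.
Count: 6.

6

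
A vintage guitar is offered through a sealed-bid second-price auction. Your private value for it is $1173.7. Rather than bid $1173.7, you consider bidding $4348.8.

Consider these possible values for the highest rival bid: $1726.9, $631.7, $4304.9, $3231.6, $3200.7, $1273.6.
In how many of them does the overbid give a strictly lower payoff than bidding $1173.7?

The deviation hurts exactly when the highest competing bid lies strictly between $1173.7 and $4348.8 — overbidding then wins at a price above your value.
$1726.9: inside the interval → strictly worse (loss $553.2).
$631.7: below both → same outcome either way.
$4304.9: inside the interval → strictly worse (loss $3131.2).
$3231.6: inside the interval → strictly worse (loss $2057.9).
$3200.7: inside the interval → strictly worse (loss $2027).
$1273.6: inside the interval → strictly worse (loss $99.9).
Count: 5.

5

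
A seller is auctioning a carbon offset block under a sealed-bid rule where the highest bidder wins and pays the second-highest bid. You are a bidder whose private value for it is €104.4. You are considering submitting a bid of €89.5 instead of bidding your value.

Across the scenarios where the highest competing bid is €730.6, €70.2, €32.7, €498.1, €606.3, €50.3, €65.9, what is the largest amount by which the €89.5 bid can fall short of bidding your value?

€730.6: same outcome either way → loss €0.
€70.2: same outcome either way → loss €0.
€32.7: same outcome either way → loss €0.
€498.1: same outcome either way → loss €0.
€606.3: same outcome either way → loss €0.
€50.3: same outcome either way → loss €0.
€65.9: same outcome either way → loss €0.
Maximum loss: €0.

€0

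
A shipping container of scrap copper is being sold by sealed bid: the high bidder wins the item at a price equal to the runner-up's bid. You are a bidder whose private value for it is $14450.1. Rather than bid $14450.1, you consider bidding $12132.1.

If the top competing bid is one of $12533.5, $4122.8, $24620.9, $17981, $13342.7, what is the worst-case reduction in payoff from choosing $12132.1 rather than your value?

$12533.5: truthful gives $1916.6, deviation gives $0 → loss $1916.6.
$4122.8: same outcome either way → loss $0.
$24620.9: same outcome either way → loss $0.
$17981: same outcome either way → loss $0.
$13342.7: truthful gives $1107.4, deviation gives $0 → loss $1107.4.
Maximum loss: $1916.6.

$1916.6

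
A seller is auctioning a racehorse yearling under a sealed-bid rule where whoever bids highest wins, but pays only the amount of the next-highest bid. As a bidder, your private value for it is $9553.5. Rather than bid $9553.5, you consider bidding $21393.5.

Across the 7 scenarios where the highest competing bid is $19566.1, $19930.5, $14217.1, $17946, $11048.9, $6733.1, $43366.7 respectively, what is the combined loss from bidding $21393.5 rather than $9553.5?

The deviation costs you only when the competing bid falls strictly between $9553.5 and $21393.5; elsewhere both bids give the same outcome.
$19566.1: truthful payoff $0, deviation payoff −$10012.6 → loss $10012.6.
$19930.5: truthful payoff $0, deviation payoff −$10377 → loss $10377.
$14217.1: truthful payoff $0, deviation payoff −$4663.6 → loss $4663.6.
$17946: truthful payoff $0, deviation payoff −$8392.5 → loss $8392.5.
$11048.9: truthful payoff $0, deviation payoff −$1495.4 → loss $1495.4.
$6733.1: outcomes coincide → loss $0.
$43366.7: outcomes coincide → loss $0.
Total loss = $10012.6 + $10377 + $4663.6 + $8392.5 + $1495.4 = $34941.1.

$34941.1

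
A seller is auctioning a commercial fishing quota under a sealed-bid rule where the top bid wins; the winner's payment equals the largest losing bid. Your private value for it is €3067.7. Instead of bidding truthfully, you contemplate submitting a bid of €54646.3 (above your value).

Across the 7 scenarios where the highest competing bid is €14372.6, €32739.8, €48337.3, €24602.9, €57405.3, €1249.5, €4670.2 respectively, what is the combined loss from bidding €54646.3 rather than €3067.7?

€109384.3

The deviation costs you only when the competing bid falls strictly between €3067.7 and €54646.3; elsewhere both bids give the same outcome.
€14372.6: truthful payoff €0, deviation payoff −€11304.9 → loss €11304.9.
€32739.8: truthful payoff €0, deviation payoff −€29672.1 → loss €29672.1.
€48337.3: truthful payoff €0, deviation payoff −€45269.6 → loss €45269.6.
€24602.9: truthful payoff €0, deviation payoff −€21535.2 → loss €21535.2.
€57405.3: outcomes coincide → loss €0.
€1249.5: outcomes coincide → loss €0.
€4670.2: truthful payoff €0, deviation payoff −€1602.5 → loss €1602.5.
Total loss = €11304.9 + €29672.1 + €45269.6 + €21535.2 + €1602.5 = €109384.3.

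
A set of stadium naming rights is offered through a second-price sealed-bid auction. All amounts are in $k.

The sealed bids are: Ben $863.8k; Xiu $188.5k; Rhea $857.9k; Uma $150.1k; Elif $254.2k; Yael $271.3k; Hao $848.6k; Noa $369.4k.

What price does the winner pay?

Highest bid: Ben at $863.8k, so Ben wins.
Second-highest bid: Rhea at $857.9k — that is the price the winner pays.

$857.9k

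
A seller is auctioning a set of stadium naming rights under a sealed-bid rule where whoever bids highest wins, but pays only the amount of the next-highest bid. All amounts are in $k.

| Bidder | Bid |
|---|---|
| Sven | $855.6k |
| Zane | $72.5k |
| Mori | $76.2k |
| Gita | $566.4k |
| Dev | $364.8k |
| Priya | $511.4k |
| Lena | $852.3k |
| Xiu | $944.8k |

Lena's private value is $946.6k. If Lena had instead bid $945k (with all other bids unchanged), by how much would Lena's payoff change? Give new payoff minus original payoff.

The highest bid among the other bidders is $944.8k; Lena's bid doesn't change that.
Original bid $852.3k: Lena is not highest (top rival bid is $944.8k); payoff $0k.
Alternative bid $945k: Lena is highest, pays the top rival bid $944.8k; payoff $946.6k − $944.8k = $1.8k.
Change in payoff = $1.8k − ($0k) = $1.8k.

$1.8k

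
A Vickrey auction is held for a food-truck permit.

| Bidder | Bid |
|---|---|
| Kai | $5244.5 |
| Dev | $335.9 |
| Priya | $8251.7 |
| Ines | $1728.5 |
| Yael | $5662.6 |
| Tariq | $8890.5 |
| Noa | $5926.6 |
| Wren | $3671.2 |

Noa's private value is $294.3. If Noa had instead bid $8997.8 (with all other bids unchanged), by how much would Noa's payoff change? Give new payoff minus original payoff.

The highest bid among the other bidders is $8890.5; Noa's bid doesn't change that.
Original bid $5926.6: Noa is not highest (top rival bid is $8890.5); payoff $0.
Alternative bid $8997.8: Noa is highest, pays the top rival bid $8890.5; payoff $294.3 − $8890.5 = −$8596.2.
Change in payoff = −$8596.2 − ($0) = −$8596.2.

−$8596.2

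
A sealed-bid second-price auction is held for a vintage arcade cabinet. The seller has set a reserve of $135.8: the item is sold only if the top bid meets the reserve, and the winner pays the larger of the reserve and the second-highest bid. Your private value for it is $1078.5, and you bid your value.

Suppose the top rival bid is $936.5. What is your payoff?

Your bid $1078.5 is the highest and exceeds the reserve.
Price = max(second-highest bid, reserve) = max($936.5, $135.8) = $936.5.
Payoff = $1078.5 − $936.5 = $142.

$142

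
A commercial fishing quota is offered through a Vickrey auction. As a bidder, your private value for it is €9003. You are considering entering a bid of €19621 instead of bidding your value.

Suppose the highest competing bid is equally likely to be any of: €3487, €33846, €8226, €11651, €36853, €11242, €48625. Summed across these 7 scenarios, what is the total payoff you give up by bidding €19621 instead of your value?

The deviation costs you only when the competing bid falls strictly between €9003 and €19621; elsewhere both bids give the same outcome.
€3487: outcomes coincide → loss €0.
€33846: outcomes coincide → loss €0.
€8226: outcomes coincide → loss €0.
€11651: truthful payoff €0, deviation payoff −€2648 → loss €2648.
€36853: outcomes coincide → loss €0.
€11242: truthful payoff €0, deviation payoff −€2239 → loss €2239.
€48625: outcomes coincide → loss €0.
Total loss = €2648 + €2239 = €4887.

€4887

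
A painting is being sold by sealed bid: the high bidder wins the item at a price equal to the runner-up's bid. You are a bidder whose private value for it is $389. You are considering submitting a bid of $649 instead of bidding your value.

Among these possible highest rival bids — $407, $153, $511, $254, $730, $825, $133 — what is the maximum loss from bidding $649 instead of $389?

$122

$407: truthful gives $0, deviation gives −$18 → loss $18.
$153: same outcome either way → loss $0.
$511: truthful gives $0, deviation gives −$122 → loss $122.
$254: same outcome either way → loss $0.
$730: same outcome either way → loss $0.
$825: same outcome either way → loss $0.
$133: same outcome either way → loss $0.
Maximum loss: $122.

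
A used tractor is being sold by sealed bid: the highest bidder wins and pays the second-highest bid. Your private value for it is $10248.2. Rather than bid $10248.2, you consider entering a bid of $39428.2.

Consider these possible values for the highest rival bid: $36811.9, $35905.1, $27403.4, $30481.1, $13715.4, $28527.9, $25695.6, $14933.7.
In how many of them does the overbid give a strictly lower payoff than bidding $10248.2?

The deviation hurts exactly when the highest competing bid lies strictly between $10248.2 and $39428.2 — overbidding then wins at a price above your value.
$36811.9: inside the interval → strictly worse (loss $26563.7).
$35905.1: inside the interval → strictly worse (loss $25656.9).
$27403.4: inside the interval → strictly worse (loss $17155.2).
$30481.1: inside the interval → strictly worse (loss $20232.9).
$13715.4: inside the interval → strictly worse (loss $3467.2).
$28527.9: inside the interval → strictly worse (loss $18279.7).
$25695.6: inside the interval → strictly worse (loss $15447.4).
$14933.7: inside the interval → strictly worse (loss $4685.5).
Count: 8.

8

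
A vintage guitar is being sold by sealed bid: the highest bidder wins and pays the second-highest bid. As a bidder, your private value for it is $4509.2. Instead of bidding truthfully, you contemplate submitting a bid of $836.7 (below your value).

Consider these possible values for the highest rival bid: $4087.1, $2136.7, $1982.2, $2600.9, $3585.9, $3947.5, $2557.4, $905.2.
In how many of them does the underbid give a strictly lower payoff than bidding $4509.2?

The deviation hurts exactly when the highest competing bid lies strictly between $836.7 and $4509.2 — underbidding then forfeits a profitable win.
$4087.1: inside the interval → strictly worse (loss $422.1).
$2136.7: inside the interval → strictly worse (loss $2372.5).
$1982.2: inside the interval → strictly worse (loss $2527).
$2600.9: inside the interval → strictly worse (loss $1908.3).
$3585.9: inside the interval → strictly worse (loss $923.3).
$3947.5: inside the interval → strictly worse (loss $561.7).
$2557.4: inside the interval → strictly worse (loss $1951.8).
$905.2: inside the interval → strictly worse (loss $3604).
Count: 8.

8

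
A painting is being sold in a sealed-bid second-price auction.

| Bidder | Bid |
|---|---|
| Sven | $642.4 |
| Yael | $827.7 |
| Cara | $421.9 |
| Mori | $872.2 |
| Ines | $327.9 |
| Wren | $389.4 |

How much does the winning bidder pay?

$827.7

Highest bid: Mori at $872.2, so Mori wins.
Second-highest bid: Yael at $827.7 — that is the price the winner pays.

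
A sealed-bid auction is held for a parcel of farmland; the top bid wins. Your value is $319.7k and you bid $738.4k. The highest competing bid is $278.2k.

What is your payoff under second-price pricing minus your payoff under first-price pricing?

$460.2k

You have the highest bid, so you win under either rule.
Second-price: pay $278.2k → payoff $41.5k.
First-price: pay your own bid $738.4k → payoff −$418.7k.
Difference = $41.5k − (−$418.7k) = $460.2k.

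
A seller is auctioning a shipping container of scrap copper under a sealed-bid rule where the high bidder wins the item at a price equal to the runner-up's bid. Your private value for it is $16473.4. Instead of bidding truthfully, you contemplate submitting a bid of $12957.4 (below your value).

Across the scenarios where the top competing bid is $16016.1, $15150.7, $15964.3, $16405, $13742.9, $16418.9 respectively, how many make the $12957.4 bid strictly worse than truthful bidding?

The deviation hurts exactly when the highest competing bid lies strictly between $12957.4 and $16473.4 — underbidding then forfeits a profitable win.
$16016.1: inside the interval → strictly worse (loss $457.3).
$15150.7: inside the interval → strictly worse (loss $1322.7).
$15964.3: inside the interval → strictly worse (loss $509.1).
$16405: inside the interval → strictly worse (loss $68.4).
$13742.9: inside the interval → strictly worse (loss $2730.5).
$16418.9: inside the interval → strictly worse (loss $54.5).
Count: 6.

6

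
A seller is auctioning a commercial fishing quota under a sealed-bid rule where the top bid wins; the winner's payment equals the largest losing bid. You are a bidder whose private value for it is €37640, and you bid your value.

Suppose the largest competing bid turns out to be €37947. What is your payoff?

Your bid €37640 is below the highest competing bid €37947, so you lose.
A losing bidder pays nothing and receives nothing: payoff = €0.

€0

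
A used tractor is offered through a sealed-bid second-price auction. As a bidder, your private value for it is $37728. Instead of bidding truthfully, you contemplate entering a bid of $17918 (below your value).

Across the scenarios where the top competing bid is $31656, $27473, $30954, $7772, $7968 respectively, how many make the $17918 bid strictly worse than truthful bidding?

3

The deviation hurts exactly when the highest competing bid lies strictly between $17918 and $37728 — underbidding then forfeits a profitable win.
$31656: inside the interval → strictly worse (loss $6072).
$27473: inside the interval → strictly worse (loss $10255).
$30954: inside the interval → strictly worse (loss $6774).
$7772: below both → same outcome either way.
$7968: below both → same outcome either way.
Count: 3.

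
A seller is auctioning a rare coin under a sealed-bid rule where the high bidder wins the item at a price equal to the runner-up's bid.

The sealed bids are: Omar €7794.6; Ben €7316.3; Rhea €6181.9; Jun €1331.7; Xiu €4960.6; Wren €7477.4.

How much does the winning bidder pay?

€7477.4

Highest bid: Omar at €7794.6, so Omar wins.
Second-highest bid: Wren at €7477.4 — that is the price the winner pays.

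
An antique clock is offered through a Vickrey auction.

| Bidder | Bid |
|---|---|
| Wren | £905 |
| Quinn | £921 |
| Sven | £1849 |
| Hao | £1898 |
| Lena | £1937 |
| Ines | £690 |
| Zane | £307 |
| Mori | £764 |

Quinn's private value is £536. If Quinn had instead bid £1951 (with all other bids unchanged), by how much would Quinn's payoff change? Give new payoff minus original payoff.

The highest bid among the other bidders is £1937; Quinn's bid doesn't change that.
Original bid £921: Quinn is not highest (top rival bid is £1937); payoff £0.
Alternative bid £1951: Quinn is highest, pays the top rival bid £1937; payoff £536 − £1937 = −£1401.
Change in payoff = −£1401 − (£0) = −£1401.

−£1401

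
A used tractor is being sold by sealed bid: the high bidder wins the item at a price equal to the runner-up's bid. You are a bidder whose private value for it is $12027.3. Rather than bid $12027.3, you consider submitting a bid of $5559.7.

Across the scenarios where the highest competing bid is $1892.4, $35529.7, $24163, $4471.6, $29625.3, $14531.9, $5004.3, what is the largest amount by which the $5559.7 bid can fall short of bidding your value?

$1892.4: same outcome either way → loss $0.
$35529.7: same outcome either way → loss $0.
$24163: same outcome either way → loss $0.
$4471.6: same outcome either way → loss $0.
$29625.3: same outcome either way → loss $0.
$14531.9: same outcome either way → loss $0.
$5004.3: same outcome either way → loss $0.
Maximum loss: $0.

$0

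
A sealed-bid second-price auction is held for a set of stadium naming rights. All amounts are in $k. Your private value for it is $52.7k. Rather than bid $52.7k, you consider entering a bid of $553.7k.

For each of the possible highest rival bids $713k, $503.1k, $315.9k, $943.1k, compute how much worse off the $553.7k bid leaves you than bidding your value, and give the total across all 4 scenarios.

The deviation costs you only when the competing bid falls strictly between $52.7k and $553.7k; elsewhere both bids give the same outcome.
$713k: outcomes coincide → loss $0k.
$503.1k: truthful payoff $0k, deviation payoff −$450.4k → loss $450.4k.
$315.9k: truthful payoff $0k, deviation payoff −$263.2k → loss $263.2k.
$943.1k: outcomes coincide → loss $0k.
Total loss = $450.4k + $263.2k = $713.6k.

$713.6k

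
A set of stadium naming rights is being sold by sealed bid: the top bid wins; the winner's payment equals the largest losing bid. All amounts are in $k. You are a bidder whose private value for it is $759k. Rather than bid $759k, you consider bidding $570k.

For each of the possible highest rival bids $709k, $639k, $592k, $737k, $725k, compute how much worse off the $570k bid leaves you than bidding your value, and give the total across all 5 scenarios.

The deviation costs you only when the competing bid falls strictly between $570k and $759k; elsewhere both bids give the same outcome.
$709k: truthful payoff $50k, deviation payoff $0k → loss $50k.
$639k: truthful payoff $120k, deviation payoff $0k → loss $120k.
$592k: truthful payoff $167k, deviation payoff $0k → loss $167k.
$737k: truthful payoff $22k, deviation payoff $0k → loss $22k.
$725k: truthful payoff $34k, deviation payoff $0k → loss $34k.
Total loss = $50k + $120k + $167k + $22k + $34k = $393k.

$393k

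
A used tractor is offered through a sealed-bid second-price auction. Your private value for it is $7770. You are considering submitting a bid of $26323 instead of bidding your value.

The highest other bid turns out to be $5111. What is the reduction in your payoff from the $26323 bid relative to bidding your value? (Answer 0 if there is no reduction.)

$0

Bidding your value $7770: you win (since $7770 > $5111) and pay $5111. Payoff $2659.
Bidding $26323: you win and pay $5111. Payoff $7770 − $5111 = $2659.
Difference = $2659 − $2659 = $0; both bids lead to the same outcome because the competing bid is below both your value and your alternative bid.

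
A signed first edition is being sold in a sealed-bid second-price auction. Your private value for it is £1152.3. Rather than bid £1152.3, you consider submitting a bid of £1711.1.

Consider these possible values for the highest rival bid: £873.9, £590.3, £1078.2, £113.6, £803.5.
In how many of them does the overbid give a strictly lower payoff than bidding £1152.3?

The deviation hurts exactly when the highest competing bid lies strictly between £1152.3 and £1711.1 — overbidding then wins at a price above your value.
£873.9: below both → same outcome either way.
£590.3: below both → same outcome either way.
£1078.2: below both → same outcome either way.
£113.6: below both → same outcome either way.
£803.5: below both → same outcome either way.
Count: 0.

0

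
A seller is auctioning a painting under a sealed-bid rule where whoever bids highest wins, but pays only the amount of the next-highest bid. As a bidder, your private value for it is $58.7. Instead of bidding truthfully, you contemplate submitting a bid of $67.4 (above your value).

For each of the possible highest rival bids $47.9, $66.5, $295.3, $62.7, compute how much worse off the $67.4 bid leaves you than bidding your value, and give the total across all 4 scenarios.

$11.8

The deviation costs you only when the competing bid falls strictly between $58.7 and $67.4; elsewhere both bids give the same outcome.
$47.9: outcomes coincide → loss $0.
$66.5: truthful payoff $0, deviation payoff −$7.8 → loss $7.8.
$295.3: outcomes coincide → loss $0.
$62.7: truthful payoff $0, deviation payoff −$4 → loss $4.
Total loss = $7.8 + $4 = $11.8.
Truthful bidding weakly dominates here: raising your bid can only win items priced above your value, and lowering it can only forfeit items priced below.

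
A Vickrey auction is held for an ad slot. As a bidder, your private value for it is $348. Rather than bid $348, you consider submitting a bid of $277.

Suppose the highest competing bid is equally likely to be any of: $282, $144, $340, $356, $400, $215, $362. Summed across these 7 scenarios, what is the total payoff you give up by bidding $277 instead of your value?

The deviation costs you only when the competing bid falls strictly between $277 and $348; elsewhere both bids give the same outcome.
$282: truthful payoff $66, deviation payoff $0 → loss $66.
$144: outcomes coincide → loss $0.
$340: truthful payoff $8, deviation payoff $0 → loss $8.
$356: outcomes coincide → loss $0.
$400: outcomes coincide → loss $0.
$215: outcomes coincide → loss $0.
$362: outcomes coincide → loss $0.
Total loss = $66 + $8 = $74.
In a second-price auction your bid sets only whether you win, not what you pay, so bidding your true value is weakly dominant.

$74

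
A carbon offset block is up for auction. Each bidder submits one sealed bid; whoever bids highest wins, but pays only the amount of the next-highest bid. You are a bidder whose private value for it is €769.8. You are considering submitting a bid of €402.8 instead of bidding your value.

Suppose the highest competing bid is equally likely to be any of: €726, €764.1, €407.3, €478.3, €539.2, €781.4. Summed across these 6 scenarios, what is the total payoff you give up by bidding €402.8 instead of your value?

€934.1

The deviation costs you only when the competing bid falls strictly between €402.8 and €769.8; elsewhere both bids give the same outcome.
€726: truthful payoff €43.8, deviation payoff €0 → loss €43.8.
€764.1: truthful payoff €5.7, deviation payoff €0 → loss €5.7.
€407.3: truthful payoff €362.5, deviation payoff €0 → loss €362.5.
€478.3: truthful payoff €291.5, deviation payoff €0 → loss €291.5.
€539.2: truthful payoff €230.6, deviation payoff €0 → loss €230.6.
€781.4: outcomes coincide → loss €0.
Total loss = €43.8 + €5.7 + €362.5 + €291.5 + €230.6 = €934.1.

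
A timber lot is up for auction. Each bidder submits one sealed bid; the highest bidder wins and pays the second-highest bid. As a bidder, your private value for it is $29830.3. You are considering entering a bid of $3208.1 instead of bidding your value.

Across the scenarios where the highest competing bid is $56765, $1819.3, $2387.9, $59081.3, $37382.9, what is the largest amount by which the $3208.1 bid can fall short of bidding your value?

$56765: same outcome either way → loss $0.
$1819.3: same outcome either way → loss $0.
$2387.9: same outcome either way → loss $0.
$59081.3: same outcome either way → loss $0.
$37382.9: same outcome either way → loss $0.
Maximum loss: $0.

$0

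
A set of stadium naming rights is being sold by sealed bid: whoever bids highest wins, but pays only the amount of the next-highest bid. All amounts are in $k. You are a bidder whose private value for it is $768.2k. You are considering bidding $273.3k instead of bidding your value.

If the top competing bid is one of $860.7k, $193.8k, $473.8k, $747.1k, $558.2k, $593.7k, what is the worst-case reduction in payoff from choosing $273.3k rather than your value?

$860.7k: same outcome either way → loss $0k.
$193.8k: same outcome either way → loss $0k.
$473.8k: truthful gives $294.4k, deviation gives $0k → loss $294.4k.
$747.1k: truthful gives $21.1k, deviation gives $0k → loss $21.1k.
$558.2k: truthful gives $210k, deviation gives $0k → loss $210k.
$593.7k: truthful gives $174.5k, deviation gives $0k → loss $174.5k.
Maximum loss: $294.4k.

$294.4k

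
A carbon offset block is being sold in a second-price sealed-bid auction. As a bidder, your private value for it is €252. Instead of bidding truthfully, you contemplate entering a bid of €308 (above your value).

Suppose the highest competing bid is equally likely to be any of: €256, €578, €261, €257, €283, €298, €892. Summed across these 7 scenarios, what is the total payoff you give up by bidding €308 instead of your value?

The deviation costs you only when the competing bid falls strictly between €252 and €308; elsewhere both bids give the same outcome.
€256: truthful payoff €0, deviation payoff −€4 → loss €4.
€578: outcomes coincide → loss €0.
€261: truthful payoff €0, deviation payoff −€9 → loss €9.
€257: truthful payoff €0, deviation payoff −€5 → loss €5.
€283: truthful payoff €0, deviation payoff −€31 → loss €31.
€298: truthful payoff €0, deviation payoff −€46 → loss €46.
€892: outcomes coincide → loss €0.
Total loss = €4 + €9 + €5 + €31 + €46 = €95.
Truthful bidding weakly dominates here: raising your bid can only win items priced above your value, and lowering it can only forfeit items priced below.

€95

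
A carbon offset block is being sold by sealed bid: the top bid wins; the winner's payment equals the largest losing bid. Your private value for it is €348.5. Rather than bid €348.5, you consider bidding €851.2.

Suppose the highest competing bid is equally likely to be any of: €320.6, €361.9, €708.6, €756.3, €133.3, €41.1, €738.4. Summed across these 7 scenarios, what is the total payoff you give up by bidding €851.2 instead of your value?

€1171.2

The deviation costs you only when the competing bid falls strictly between €348.5 and €851.2; elsewhere both bids give the same outcome.
€320.6: outcomes coincide → loss €0.
€361.9: truthful payoff €0, deviation payoff −€13.4 → loss €13.4.
€708.6: truthful payoff €0, deviation payoff −€360.1 → loss €360.1.
€756.3: truthful payoff €0, deviation payoff −€407.8 → loss €407.8.
€133.3: outcomes coincide → loss €0.
€41.1: outcomes coincide → loss €0.
€738.4: truthful payoff €0, deviation payoff −€389.9 → loss €389.9.
Total loss = €13.4 + €360.1 + €407.8 + €389.9 = €1171.2.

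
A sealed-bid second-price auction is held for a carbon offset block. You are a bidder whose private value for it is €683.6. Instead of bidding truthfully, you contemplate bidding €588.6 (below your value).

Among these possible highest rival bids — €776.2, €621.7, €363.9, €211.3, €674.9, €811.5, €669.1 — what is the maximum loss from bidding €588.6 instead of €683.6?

€776.2: same outcome either way → loss €0.
€621.7: truthful gives €61.9, deviation gives €0 → loss €61.9.
€363.9: same outcome either way → loss €0.
€211.3: same outcome either way → loss €0.
€674.9: truthful gives €8.7, deviation gives €0 → loss €8.7.
€811.5: same outcome either way → loss €0.
€669.1: truthful gives €14.5, deviation gives €0 → loss €14.5.
Maximum loss: €61.9.

€61.9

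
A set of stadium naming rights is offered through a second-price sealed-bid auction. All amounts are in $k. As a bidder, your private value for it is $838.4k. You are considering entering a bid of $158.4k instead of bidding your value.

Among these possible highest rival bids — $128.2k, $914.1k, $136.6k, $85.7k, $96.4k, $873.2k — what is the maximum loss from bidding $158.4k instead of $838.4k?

$0k

$128.2k: same outcome either way → loss $0k.
$914.1k: same outcome either way → loss $0k.
$136.6k: same outcome either way → loss $0k.
$85.7k: same outcome either way → loss $0k.
$96.4k: same outcome either way → loss $0k.
$873.2k: same outcome either way → loss $0k.
Maximum loss: $0k.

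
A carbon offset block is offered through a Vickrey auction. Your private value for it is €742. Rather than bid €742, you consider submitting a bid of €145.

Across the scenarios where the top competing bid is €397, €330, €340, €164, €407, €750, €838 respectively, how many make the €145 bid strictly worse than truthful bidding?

5

The deviation hurts exactly when the highest competing bid lies strictly between €145 and €742 — underbidding then forfeits a profitable win.
€397: inside the interval → strictly worse (loss €345).
€330: inside the interval → strictly worse (loss €412).
€340: inside the interval → strictly worse (loss €402).
€164: inside the interval → strictly worse (loss €578).
€407: inside the interval → strictly worse (loss €335).
€750: above both → same outcome either way.
€838: above both → same outcome either way.
Count: 5.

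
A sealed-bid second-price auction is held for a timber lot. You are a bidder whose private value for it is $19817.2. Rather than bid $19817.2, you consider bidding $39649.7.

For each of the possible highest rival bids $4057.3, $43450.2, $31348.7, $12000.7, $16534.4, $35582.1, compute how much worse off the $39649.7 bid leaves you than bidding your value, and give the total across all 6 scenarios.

$27296.4

The deviation costs you only when the competing bid falls strictly between $19817.2 and $39649.7; elsewhere both bids give the same outcome.
$4057.3: outcomes coincide → loss $0.
$43450.2: outcomes coincide → loss $0.
$31348.7: truthful payoff $0, deviation payoff −$11531.5 → loss $11531.5.
$12000.7: outcomes coincide → loss $0.
$16534.4: outcomes coincide → loss $0.
$35582.1: truthful payoff $0, deviation payoff −$15764.9 → loss $15764.9.
Total loss = $11531.5 + $15764.9 = $27296.4.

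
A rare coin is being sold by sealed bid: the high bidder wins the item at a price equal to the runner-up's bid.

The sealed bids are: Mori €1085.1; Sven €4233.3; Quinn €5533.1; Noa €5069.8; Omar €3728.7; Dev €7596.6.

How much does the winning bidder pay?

€5533.1

Highest bid: Dev at €7596.6, so Dev wins.
Second-highest bid: Quinn at €5533.1 — that is the price the winner pays.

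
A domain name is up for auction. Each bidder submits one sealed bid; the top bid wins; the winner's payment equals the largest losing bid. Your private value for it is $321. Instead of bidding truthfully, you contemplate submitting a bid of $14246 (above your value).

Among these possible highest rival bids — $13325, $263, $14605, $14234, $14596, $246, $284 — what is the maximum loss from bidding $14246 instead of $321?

$13325: truthful gives $0, deviation gives −$13004 → loss $13004.
$263: same outcome either way → loss $0.
$14605: same outcome either way → loss $0.
$14234: truthful gives $0, deviation gives −$13913 → loss $13913.
$14596: same outcome either way → loss $0.
$246: same outcome either way → loss $0.
$284: same outcome either way → loss $0.
Maximum loss: $13913.

$13913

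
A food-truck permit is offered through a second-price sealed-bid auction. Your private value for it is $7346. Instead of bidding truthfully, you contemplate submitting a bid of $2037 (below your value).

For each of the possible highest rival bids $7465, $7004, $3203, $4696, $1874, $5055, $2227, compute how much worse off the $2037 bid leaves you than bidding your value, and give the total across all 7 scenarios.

The deviation costs you only when the competing bid falls strictly between $2037 and $7346; elsewhere both bids give the same outcome.
$7465: outcomes coincide → loss $0.
$7004: truthful payoff $342, deviation payoff $0 → loss $342.
$3203: truthful payoff $4143, deviation payoff $0 → loss $4143.
$4696: truthful payoff $2650, deviation payoff $0 → loss $2650.
$1874: outcomes coincide → loss $0.
$5055: truthful payoff $2291, deviation payoff $0 → loss $2291.
$2227: truthful payoff $5119, deviation payoff $0 → loss $5119.
Total loss = $342 + $4143 + $2650 + $2291 + $5119 = $14545.
Because the price is fixed by the runner-up's bid, deviating from your value can only change a good outcome into a bad one — never the reverse.

$14545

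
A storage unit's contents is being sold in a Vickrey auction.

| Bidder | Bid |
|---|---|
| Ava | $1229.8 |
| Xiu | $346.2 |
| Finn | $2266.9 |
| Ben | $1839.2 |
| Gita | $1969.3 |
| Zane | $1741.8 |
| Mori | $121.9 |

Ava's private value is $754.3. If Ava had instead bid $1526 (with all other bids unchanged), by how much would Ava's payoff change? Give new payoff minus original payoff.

$0

The highest bid among the other bidders is $2266.9; Ava's bid doesn't change that.
Original bid $1229.8: Ava is not highest (top rival bid is $2266.9); payoff $0.
Alternative bid $1526: Ava is not highest (top rival bid is $2266.9); payoff $0.
Change in payoff = $0 − ($0) = $0.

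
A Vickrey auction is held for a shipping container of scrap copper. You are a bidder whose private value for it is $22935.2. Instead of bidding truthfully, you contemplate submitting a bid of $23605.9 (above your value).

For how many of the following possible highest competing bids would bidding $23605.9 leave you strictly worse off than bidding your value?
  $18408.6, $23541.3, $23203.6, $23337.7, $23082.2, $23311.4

The deviation hurts exactly when the highest competing bid lies strictly between $22935.2 and $23605.9 — overbidding then wins at a price above your value.
$18408.6: below both → same outcome either way.
$23541.3: inside the interval → strictly worse (loss $606.1).
$23203.6: inside the interval → strictly worse (loss $268.4).
$23337.7: inside the interval → strictly worse (loss $402.5).
$23082.2: inside the interval → strictly worse (loss $147).
$23311.4: inside the interval → strictly worse (loss $376.2).
Count: 5.

5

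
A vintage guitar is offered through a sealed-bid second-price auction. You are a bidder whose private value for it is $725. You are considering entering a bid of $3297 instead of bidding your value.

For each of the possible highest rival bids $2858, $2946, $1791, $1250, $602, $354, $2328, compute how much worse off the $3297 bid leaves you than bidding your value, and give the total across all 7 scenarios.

The deviation costs you only when the competing bid falls strictly between $725 and $3297; elsewhere both bids give the same outcome.
$2858: truthful payoff $0, deviation payoff −$2133 → loss $2133.
$2946: truthful payoff $0, deviation payoff −$2221 → loss $2221.
$1791: truthful payoff $0, deviation payoff −$1066 → loss $1066.
$1250: truthful payoff $0, deviation payoff −$525 → loss $525.
$602: outcomes coincide → loss $0.
$354: outcomes coincide → loss $0.
$2328: truthful payoff $0, deviation payoff −$1603 → loss $1603.
Total loss = $2133 + $2221 + $1066 + $525 + $1603 = $7548.
In a second-price auction your bid sets only whether you win, not what you pay, so bidding your true value is weakly dominant.

$7548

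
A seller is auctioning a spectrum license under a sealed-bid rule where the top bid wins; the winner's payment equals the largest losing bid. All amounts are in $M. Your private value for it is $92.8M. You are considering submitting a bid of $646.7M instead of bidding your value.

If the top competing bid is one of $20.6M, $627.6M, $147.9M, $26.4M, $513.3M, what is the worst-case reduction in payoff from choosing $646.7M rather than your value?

$534.8M

$20.6M: same outcome either way → loss $0M.
$627.6M: truthful gives $0M, deviation gives −$534.8M → loss $534.8M.
$147.9M: truthful gives $0M, deviation gives −$55.1M → loss $55.1M.
$26.4M: same outcome either way → loss $0M.
$513.3M: truthful gives $0M, deviation gives −$420.5M → loss $420.5M.
Maximum loss: $534.8M.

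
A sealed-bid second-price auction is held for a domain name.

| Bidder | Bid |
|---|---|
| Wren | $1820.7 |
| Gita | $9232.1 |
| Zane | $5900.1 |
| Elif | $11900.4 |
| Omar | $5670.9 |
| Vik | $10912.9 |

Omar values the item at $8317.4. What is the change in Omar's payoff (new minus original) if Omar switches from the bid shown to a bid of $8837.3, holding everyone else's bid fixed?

$0

The highest bid among the other bidders is $11900.4; Omar's bid doesn't change that.
Original bid $5670.9: Omar is not highest (top rival bid is $11900.4); payoff $0.
Alternative bid $8837.3: Omar is not highest (top rival bid is $11900.4); payoff $0.
Change in payoff = $0 − ($0) = $0.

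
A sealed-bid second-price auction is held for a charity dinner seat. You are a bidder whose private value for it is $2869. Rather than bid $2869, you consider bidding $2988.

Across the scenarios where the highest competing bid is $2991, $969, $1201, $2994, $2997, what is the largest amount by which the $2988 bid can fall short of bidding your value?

$0

$2991: same outcome either way → loss $0.
$969: same outcome either way → loss $0.
$1201: same outcome either way → loss $0.
$2994: same outcome either way → loss $0.
$2997: same outcome either way → loss $0.
Maximum loss: $0.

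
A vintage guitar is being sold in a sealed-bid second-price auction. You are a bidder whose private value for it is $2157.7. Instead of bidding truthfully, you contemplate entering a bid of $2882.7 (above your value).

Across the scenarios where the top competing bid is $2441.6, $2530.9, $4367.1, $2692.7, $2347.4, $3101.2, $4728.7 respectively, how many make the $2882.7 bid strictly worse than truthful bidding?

The deviation hurts exactly when the highest competing bid lies strictly between $2157.7 and $2882.7 — overbidding then wins at a price above your value.
$2441.6: inside the interval → strictly worse (loss $283.9).
$2530.9: inside the interval → strictly worse (loss $373.2).
$4367.1: above both → same outcome either way.
$2692.7: inside the interval → strictly worse (loss $535).
$2347.4: inside the interval → strictly worse (loss $189.7).
$3101.2: above both → same outcome either way.
$4728.7: above both → same outcome either way.
Count: 4.

4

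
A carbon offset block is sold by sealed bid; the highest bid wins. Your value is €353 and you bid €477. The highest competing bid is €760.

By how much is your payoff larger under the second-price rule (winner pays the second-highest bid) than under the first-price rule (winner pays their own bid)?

Your bid €477 is below €760, so you lose under either rule.
Payoff is €0 in both cases; difference = €0.

€0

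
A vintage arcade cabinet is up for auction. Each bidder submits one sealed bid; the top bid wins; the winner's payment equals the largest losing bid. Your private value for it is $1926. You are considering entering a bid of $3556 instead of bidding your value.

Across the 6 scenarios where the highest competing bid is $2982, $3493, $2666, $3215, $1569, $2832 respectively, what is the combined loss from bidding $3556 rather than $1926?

The deviation costs you only when the competing bid falls strictly between $1926 and $3556; elsewhere both bids give the same outcome.
$2982: truthful payoff $0, deviation payoff −$1056 → loss $1056.
$3493: truthful payoff $0, deviation payoff −$1567 → loss $1567.
$2666: truthful payoff $0, deviation payoff −$740 → loss $740.
$3215: truthful payoff $0, deviation payoff −$1289 → loss $1289.
$1569: outcomes coincide → loss $0.
$2832: truthful payoff $0, deviation payoff −$906 → loss $906.
Total loss = $1056 + $1567 + $740 + $1289 + $906 = $5558.

$5558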